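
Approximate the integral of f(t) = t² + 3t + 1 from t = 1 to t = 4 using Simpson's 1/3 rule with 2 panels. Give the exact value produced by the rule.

h = (4 − 1)/2 = 1.5.
Nodes t₀,…,t₂ = 1, 2.5, 4.
f(t) = t² + 3t + 1: f₀=5, f₁=14.75, f₂=29.
(h/3)·[f₀ + 4f₁ + f₂] = 0.5·(93) = 46.5.

46.5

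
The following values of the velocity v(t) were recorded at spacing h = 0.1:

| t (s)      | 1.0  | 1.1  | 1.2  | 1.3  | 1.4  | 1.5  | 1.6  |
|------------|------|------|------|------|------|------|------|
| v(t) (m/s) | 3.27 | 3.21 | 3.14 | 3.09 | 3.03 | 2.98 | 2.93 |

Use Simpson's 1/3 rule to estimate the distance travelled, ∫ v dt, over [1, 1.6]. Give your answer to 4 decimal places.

1.8553

h = 0.1, n = 6.
(h/3)·[y₀ + 4y₁ + 2y₂ + 4y₃ + 2y₄ + 4y₅ + y₆] = 0.033333·(55.66) = 1.8553.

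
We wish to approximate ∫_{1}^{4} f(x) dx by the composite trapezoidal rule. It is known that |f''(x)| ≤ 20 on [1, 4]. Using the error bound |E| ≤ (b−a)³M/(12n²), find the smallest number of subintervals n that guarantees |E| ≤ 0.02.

Need 540/(12n²) ≤ 0.02.
n² ≥ 540/(12·0.02) = 2250 ⇒ n ≥ 47.4342, so the smallest n is 48.

48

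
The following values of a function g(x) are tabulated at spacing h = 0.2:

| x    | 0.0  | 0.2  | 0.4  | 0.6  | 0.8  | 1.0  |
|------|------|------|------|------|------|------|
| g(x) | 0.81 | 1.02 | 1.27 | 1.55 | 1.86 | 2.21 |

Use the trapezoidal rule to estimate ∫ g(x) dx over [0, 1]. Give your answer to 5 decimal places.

1.44200

h = 0.2, n = 5.
(h/2)·[y₀ + 2y₁ + 2y₂ + 2y₃ + 2y₄ + y₅] = 0.1·(14.42) = 1.44200.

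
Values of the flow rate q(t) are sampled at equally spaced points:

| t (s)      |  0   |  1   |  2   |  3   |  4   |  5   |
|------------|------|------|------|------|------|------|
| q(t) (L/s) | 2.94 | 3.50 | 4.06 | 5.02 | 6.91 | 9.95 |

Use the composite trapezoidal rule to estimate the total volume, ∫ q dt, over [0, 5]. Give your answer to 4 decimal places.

h = 1, n = 5.
(h/2)·[y₀ + 2y₁ + 2y₂ + 2y₃ + 2y₄ + y₅] = 0.5·(51.87) = 25.9350.

25.9350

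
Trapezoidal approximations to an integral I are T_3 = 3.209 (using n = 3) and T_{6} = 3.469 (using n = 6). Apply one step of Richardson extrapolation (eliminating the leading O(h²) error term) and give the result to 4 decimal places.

R = (4·T_{6} − T_3) / 3 = (4·3.469 − 3.209)/3 = (10.667)/3 = 3.5557.

3.5557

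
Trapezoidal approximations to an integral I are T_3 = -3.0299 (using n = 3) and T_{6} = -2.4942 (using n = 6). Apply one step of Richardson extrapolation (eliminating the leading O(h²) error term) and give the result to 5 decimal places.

R = (4·T_{6} − T_3) / 3 = (4·(-2.4942) − (-3.0299))/3 = (-6.9469)/3 = -2.31563.

-2.31563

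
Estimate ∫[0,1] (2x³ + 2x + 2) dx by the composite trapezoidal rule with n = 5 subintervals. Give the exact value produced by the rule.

h = (1 − 0)/5 = 0.2.
Nodes x₀,…,x₅ = 0, 0.2, 0.4, 0.6, 0.8, 1.
f(x) = 2x³ + 2x + 2: f₀=2, f₁=2.416, f₂=2.928, f₃=3.632, f₄=4.624, f₅=6.
(h/2)·[f₀ + 2f₁ + 2f₂ + 2f₃ + 2f₄ + f₅] = 0.1·(35.2) = 3.52.

3.52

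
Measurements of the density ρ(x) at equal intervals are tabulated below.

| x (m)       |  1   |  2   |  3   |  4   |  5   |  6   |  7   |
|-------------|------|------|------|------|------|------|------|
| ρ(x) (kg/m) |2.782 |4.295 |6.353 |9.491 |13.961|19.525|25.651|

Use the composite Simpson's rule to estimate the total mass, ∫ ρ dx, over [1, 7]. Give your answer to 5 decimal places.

67.43500

h = 1, n = 6.
(h/3)·[y₀ + 4y₁ + 2y₂ + 4y₃ + 2y₄ + 4y₅ + y₆] = 0.333333·(202.305) = 67.43500.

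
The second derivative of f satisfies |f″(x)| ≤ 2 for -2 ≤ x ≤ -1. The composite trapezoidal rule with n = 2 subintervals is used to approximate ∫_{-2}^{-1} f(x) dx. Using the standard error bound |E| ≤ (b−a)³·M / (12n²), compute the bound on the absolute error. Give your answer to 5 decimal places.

|E| ≤ (1)³·2 / (12·2²) = 2/48 = 0.04167.

0.04167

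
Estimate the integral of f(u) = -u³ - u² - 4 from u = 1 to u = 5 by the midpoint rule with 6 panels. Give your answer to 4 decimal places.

h = (5 − 1)/6 = 0.666667.
Midpoints m₁,…,m₆ = 1.333333, 2, 2.666667, 3.333333, 4, 4.666667.
f(m₁)=-8.148148, f(m₂)=-16, f(m₃)=-30.074074, f(m₄)=-52.148148, f(m₅)=-84, f(m₆)=-127.407407.
h·[f(m₁) + f(m₂) + f(m₃) + f(m₄) + f(m₅) + f(m₆)] = 0.666667·(-317.777778) = -211.8519.

-211.8519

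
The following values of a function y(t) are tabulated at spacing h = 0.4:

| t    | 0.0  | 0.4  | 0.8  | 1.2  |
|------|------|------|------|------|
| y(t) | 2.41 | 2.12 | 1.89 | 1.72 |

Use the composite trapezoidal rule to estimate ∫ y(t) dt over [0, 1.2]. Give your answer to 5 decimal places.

h = 0.4, n = 3.
(h/2)·[y₀ + 2y₁ + 2y₂ + y₃] = 0.2·(12.15) = 2.43000.

2.43000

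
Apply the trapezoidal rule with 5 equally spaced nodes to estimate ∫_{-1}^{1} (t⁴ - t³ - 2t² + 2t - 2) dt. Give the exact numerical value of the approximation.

h = (1 − (-1))/4 = 0.5.
Nodes t₀,…,t₄ = -1, -0.5, 0, 0.5, 1.
f(t) = t⁴ - t³ - 2t² + 2t - 2: f₀=-4, f₁=-3.3125, f₂=-2, f₃=-1.5625, f₄=-2.
(h/2)·[f₀ + 2f₁ + 2f₂ + 2f₃ + f₄] = 0.25·(-19.75) = -4.9375.

-4.9375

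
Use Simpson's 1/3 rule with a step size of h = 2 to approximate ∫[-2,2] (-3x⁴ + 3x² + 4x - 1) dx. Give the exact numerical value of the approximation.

-52

h = (2 − (-2))/2 = 2.
Nodes x₀,…,x₂ = -2, 0, 2.
f(x) = -3x⁴ + 3x² + 4x - 1: f₀=-45, f₁=-1, f₂=-29.
(h/3)·[f₀ + 4f₁ + f₂] = 0.666667·(-78) = -52.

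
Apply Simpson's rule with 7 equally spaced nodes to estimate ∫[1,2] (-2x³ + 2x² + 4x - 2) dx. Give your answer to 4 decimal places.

1.1667

h = (2 − 1)/6 = 0.166667.
Nodes x₀,…,x₆ = 1, 1.166667, 1.333333, 1.5, 1.666667, 1.833333, 2.
f(x) = -2x³ + 2x² + 4x - 2: f₀=2, f₁=2.212963, f₂=2.148148, f₃=1.75, f₄=0.962963, f₅=-0.268519, f₆=-2.
(h/3)·[f₀ + 4f₁ + 2f₂ + 4f₃ + 2f₄ + 4f₅ + f₆] = 0.055556·(21) = 1.1667.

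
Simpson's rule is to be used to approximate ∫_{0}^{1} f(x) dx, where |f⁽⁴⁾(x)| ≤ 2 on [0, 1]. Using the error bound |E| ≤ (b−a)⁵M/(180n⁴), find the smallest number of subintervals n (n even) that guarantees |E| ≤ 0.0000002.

16

Need 2/(180n⁴) ≤ 0.0000002.
n⁴ ≥ 2/(180·0.0000002) = 55555.6 ⇒ n ≥ 15.3526, so the smallest even n is 16. (n must be even for Simpson's rule.)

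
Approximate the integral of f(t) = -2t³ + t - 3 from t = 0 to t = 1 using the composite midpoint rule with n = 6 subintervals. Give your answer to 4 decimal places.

-2.9931

h = (1 − 0)/6 = 0.166667.
Midpoints m₁,…,m₆ = 0.083333, 0.25, 0.416667, 0.583333, 0.75, 0.916667.
f(m₁)=-2.917824, f(m₂)=-2.78125, f(m₃)=-2.728009, f(m₄)=-2.813657, f(m₅)=-3.09375, f(m₆)=-3.623843.
h·[f(m₁) + f(m₂) + f(m₃) + f(m₄) + f(m₅) + f(m₆)] = 0.166667·(-17.958333) = -2.9931.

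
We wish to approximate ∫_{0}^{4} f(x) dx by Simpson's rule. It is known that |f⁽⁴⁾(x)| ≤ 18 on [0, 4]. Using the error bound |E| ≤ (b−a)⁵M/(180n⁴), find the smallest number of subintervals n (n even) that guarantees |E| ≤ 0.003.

14

Need 18432/(180n⁴) ≤ 0.003.
n⁴ ≥ 18432/(180·0.003) = 34133.3 ⇒ n ≥ 13.5924, so the smallest even n is 14. (n must be even for Simpson's rule.)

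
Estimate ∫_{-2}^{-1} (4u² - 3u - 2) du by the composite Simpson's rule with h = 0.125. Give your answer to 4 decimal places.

11.8333

h = (-1 − (-2))/8 = 0.125.
Nodes u₀,…,u₈ = -2, -1.875, -1.75, -1.625, -1.5, -1.375, -1.25, -1.125, -1.
f(u) = 4u² - 3u - 2: f₀=20, f₁=17.6875, f₂=15.5, f₃=13.4375, f₄=11.5, f₅=9.6875, f₆=8, f₇=6.4375, f₈=5.
(h/3)·[f₀ + 4f₁ + 2f₂ + 4f₃ + 2f₄ + 4f₅ + 2f₆ + 4f₇ + f₈] = 0.041667·(284) = 11.8333.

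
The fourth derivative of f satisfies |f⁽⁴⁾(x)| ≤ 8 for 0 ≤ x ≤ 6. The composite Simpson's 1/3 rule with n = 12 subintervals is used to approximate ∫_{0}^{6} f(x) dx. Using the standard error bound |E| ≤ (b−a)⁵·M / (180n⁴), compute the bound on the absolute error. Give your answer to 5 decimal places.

0.01667

|E| ≤ (6)⁵·8 / (180·12⁴) = 62208/3732480 = 0.01667.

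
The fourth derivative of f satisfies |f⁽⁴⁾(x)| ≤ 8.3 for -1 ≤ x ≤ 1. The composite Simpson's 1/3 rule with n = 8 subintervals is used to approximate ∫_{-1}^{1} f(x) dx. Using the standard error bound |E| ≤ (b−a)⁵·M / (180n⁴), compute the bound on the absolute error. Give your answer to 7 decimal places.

0.0003602

|E| ≤ (2)⁵·8.3 / (180·8⁴) = 265.6/737280 = 0.0003602.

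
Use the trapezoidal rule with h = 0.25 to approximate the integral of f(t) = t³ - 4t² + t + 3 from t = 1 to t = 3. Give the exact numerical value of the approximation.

h = (3 − 1)/8 = 0.25.
Nodes t₀,…,t₈ = 1, 1.25, 1.5, 1.75, 2, 2.25, 2.5, 2.75, 3.
f(t) = t³ - 4t² + t + 3: f₀=1, f₁=-0.046875, f₂=-1.125, f₃=-2.140625, f₄=-3, f₅=-3.609375, f₆=-3.875, f₇=-3.703125, f₈=-3.
(h/2)·[f₀ + 2f₁ + 2f₂ + 2f₃ + 2f₄ + 2f₅ + 2f₆ + 2f₇ + f₈] = 0.125·(-37) = -4.625.

-4.625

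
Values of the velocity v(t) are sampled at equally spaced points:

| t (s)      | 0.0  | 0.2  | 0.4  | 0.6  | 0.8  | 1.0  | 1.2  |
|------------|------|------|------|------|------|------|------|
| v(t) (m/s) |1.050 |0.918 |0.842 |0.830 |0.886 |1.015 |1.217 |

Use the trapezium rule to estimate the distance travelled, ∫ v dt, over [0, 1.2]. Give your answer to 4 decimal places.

1.1249

h = 0.2, n = 6.
(h/2)·[y₀ + 2y₁ + 2y₂ + 2y₃ + 2y₄ + 2y₅ + y₆] = 0.1·(11.249) = 1.1249.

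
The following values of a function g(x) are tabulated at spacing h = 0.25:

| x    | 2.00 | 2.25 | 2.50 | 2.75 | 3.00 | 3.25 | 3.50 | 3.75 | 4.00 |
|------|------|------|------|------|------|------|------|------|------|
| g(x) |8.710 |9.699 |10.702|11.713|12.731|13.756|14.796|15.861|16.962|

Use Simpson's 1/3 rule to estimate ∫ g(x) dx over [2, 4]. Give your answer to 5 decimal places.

h = 0.25, n = 8.
(h/3)·[y₀ + 4y₁ + 2y₂ + 4y₃ + 2y₄ + 4y₅ + 2y₆ + 4y₇ + y₈] = 0.083333·(306.246) = 25.52050.

25.52050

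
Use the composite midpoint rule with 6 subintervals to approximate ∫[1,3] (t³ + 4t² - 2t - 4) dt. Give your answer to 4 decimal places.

h = (3 − 1)/6 = 0.333333.
Midpoints m₁,…,m₆ = 1.166667, 1.5, 1.833333, 2.166667, 2.5, 2.833333.
f(m₁)=0.699074, f(m₂)=5.375, f(m₃)=11.939815, f(m₄)=20.615741, f(m₅)=31.625, f(m₆)=45.189815.
h·[f(m₁) + f(m₂) + f(m₃) + f(m₄) + f(m₅) + f(m₆)] = 0.333333·(115.444444) = 38.4815.

38.4815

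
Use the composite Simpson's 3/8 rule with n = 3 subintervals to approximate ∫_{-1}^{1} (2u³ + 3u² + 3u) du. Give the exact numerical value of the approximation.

h = (1 − (-1))/3 = 0.666667.
Nodes u₀,…,u₃ = -1, -0.333333, 0.333333, 1.
f(u) = 2u³ + 3u² + 3u: f₀=-2, f₁=-0.740741, f₂=1.407407, f₃=8.
(3h/8)·[f₀ + 3f₁ + 3f₂ + f₃] = 0.25·(8) = 2.

2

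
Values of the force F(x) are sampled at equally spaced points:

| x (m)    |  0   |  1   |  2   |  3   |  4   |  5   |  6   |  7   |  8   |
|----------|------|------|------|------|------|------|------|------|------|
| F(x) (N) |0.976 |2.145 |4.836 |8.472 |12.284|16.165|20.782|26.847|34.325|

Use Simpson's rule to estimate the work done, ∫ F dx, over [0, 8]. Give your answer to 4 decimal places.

h = 1, n = 8.
(h/3)·[y₀ + 4y₁ + 2y₂ + 4y₃ + 2y₄ + 4y₅ + 2y₆ + 4y₇ + y₈] = 0.333333·(325.621) = 108.5403.

108.5403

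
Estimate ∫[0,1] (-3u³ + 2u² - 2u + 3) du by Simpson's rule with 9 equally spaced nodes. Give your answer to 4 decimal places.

h = (1 − 0)/8 = 0.125.
Nodes u₀,…,u₈ = 0, 0.125, 0.25, 0.375, 0.5, 0.625, 0.75, 0.875, 1.
f(u) = -3u³ + 2u² - 2u + 3: f₀=3, f₁=2.775390625, f₂=2.578125, f₃=2.373046875, f₄=2.125, f₅=1.798828125, f₆=1.359375, f₇=0.771484375, f₈=0.
(h/3)·[f₀ + 4f₁ + 2f₂ + 4f₃ + 2f₄ + 4f₅ + 2f₆ + 4f₇ + f₈] = 0.041667·(46) = 1.9167.

1.9167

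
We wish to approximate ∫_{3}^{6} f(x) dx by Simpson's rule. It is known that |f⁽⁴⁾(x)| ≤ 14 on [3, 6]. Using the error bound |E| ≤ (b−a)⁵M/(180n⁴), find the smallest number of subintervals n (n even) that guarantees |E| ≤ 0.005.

Need 3402/(180n⁴) ≤ 0.005.
n⁴ ≥ 3402/(180·0.005) = 3780 ⇒ n ≥ 7.8410, so the smallest even n is 8. (n must be even for Simpson's rule.)

8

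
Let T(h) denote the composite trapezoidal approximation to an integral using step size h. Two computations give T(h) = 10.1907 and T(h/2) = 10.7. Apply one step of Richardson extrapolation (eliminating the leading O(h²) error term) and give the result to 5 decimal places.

10.86977

R = (4·T(h/2) − T(h)) / 3 = (4·10.7 − 10.1907)/3 = (32.6093)/3 = 10.86977.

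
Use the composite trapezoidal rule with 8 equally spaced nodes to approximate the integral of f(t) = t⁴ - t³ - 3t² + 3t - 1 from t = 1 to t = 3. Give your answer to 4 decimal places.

h = (3 − 1)/7 = 0.285714.
Nodes t₀,…,t₇ = 1, 1.285714, 1.571429, 1.857143, 2.142857, 2.428571, 2.714286, 3.
f(t) = t⁴ - t³ - 3t² + 3t - 1: f₀=-1, f₁=-1.494794, f₂=-1.476468, f₃=-0.285298, f₄=2.898376, f₅=9.054144, f₆=19.321533, f₇=35.
(h/2)·[f₀ + 2f₁ + 2f₂ + 2f₃ + 2f₄ + 2f₅ + 2f₆ + f₇] = 0.142857·(90.034985) = 12.8621.

12.8621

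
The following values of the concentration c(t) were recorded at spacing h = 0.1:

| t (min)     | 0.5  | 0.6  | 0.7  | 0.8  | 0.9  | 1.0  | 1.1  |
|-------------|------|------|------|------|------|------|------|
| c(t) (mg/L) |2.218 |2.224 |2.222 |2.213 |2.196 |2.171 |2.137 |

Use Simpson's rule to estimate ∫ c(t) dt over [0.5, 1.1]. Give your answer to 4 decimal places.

h = 0.1, n = 6.
(h/3)·[y₀ + 4y₁ + 2y₂ + 4y₃ + 2y₄ + 4y₅ + y₆] = 0.033333·(39.623) = 1.3208.

1.3208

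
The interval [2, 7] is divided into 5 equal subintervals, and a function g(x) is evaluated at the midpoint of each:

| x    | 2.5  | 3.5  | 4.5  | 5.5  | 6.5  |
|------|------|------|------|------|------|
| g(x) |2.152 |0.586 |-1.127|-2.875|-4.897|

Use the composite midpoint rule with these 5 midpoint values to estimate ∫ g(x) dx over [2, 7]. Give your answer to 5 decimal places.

-6.16100

h = 1, n = 5.
h·[y(m₁) + y(m₂) + y(m₃) + y(m₄) + y(m₅)] = 1·(-6.161) = -6.16100.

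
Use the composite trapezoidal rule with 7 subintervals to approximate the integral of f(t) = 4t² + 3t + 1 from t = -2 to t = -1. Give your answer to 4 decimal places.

5.8469

h = (-1 − (-2))/7 = 0.142857.
Nodes t₀,…,t₇ = -2, -1.857143, -1.714286, -1.571429, -1.428571, -1.285714, -1.142857, -1.
f(t) = 4t² + 3t + 1: f₀=11, f₁=9.224490, f₂=7.612245, f₃=6.163265, f₄=4.877551, f₅=3.755102, f₆=2.795918, f₇=2.
(h/2)·[f₀ + 2f₁ + 2f₂ + 2f₃ + 2f₄ + 2f₅ + 2f₆ + f₇] = 0.071429·(81.857143) = 5.8469.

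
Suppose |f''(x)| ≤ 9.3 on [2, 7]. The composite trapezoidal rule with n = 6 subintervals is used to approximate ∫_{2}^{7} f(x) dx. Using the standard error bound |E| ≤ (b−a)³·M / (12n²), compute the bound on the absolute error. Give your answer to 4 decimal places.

|E| ≤ (5)³·9.3 / (12·6²) = 1162.5/432 = 2.6910.

2.6910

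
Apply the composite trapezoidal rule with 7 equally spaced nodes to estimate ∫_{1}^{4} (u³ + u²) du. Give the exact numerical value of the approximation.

85.8125

h = (4 − 1)/6 = 0.5.
Nodes u₀,…,u₆ = 1, 1.5, 2, 2.5, 3, 3.5, 4.
f(u) = u³ + u²: f₀=2, f₁=5.625, f₂=12, f₃=21.875, f₄=36, f₅=55.125, f₆=80.
(h/2)·[f₀ + 2f₁ + 2f₂ + 2f₃ + 2f₄ + 2f₅ + f₆] = 0.25·(343.25) = 85.8125.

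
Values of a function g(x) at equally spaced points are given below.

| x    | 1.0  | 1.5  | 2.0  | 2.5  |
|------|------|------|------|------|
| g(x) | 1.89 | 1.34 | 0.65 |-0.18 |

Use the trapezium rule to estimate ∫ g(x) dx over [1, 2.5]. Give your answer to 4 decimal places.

h = 0.5, n = 3.
(h/2)·[y₀ + 2y₁ + 2y₂ + y₃] = 0.25·(5.69) = 1.4225.

1.4225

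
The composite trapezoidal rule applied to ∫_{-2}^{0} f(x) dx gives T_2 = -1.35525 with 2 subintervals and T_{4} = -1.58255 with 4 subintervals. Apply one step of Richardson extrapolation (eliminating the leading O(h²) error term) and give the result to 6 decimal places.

-1.658317

R = (4·T_{4} − T_2) / 3 = (4·(-1.58255) − (-1.35525))/3 = (-4.97495)/3 = -1.658317.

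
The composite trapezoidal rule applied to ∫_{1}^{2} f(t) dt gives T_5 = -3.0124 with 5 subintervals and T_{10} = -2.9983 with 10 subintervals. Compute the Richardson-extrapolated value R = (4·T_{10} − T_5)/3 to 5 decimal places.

-2.99360

R = (4·T_{10} − T_5) / 3 = (4·(-2.9983) − (-3.0124))/3 = (-8.9808)/3 = -2.99360.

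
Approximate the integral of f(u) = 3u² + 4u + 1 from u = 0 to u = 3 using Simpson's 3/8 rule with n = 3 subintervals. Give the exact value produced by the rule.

48

h = (3 − 0)/3 = 1.
Nodes u₀,…,u₃ = 0, 1, 2, 3.
f(u) = 3u² + 4u + 1: f₀=1, f₁=8, f₂=21, f₃=40.
(3h/8)·[f₀ + 3f₁ + 3f₂ + f₃] = 0.375·(128) = 48.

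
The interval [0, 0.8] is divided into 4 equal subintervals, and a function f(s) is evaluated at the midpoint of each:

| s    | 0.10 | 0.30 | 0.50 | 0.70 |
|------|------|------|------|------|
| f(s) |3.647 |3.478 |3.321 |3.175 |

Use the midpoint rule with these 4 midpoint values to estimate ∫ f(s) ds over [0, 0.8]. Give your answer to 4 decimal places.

h = 0.2, n = 4.
h·[y(m₁) + y(m₂) + y(m₃) + y(m₄)] = 0.2·(13.621) = 2.7242.

2.7242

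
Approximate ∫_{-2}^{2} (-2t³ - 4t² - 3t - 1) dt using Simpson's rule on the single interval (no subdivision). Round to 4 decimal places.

-25.3333

S = (b−a)/6 · [f(-2) + 4f(0) + f(2)] = 0.666667·[5 + 4·(-1) + (-39)] = -25.3333.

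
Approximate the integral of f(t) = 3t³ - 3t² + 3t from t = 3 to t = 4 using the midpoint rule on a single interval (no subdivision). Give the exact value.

M = (b−a)·f(3.5) = 1·(102.375) = 102.375.

102.375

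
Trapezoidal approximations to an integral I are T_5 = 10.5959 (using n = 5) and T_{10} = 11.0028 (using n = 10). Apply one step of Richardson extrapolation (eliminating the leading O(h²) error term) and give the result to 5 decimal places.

11.13843

R = (4·T_{10} − T_5) / 3 = (4·11.0028 − 10.5959)/3 = (33.4153)/3 = 11.13843.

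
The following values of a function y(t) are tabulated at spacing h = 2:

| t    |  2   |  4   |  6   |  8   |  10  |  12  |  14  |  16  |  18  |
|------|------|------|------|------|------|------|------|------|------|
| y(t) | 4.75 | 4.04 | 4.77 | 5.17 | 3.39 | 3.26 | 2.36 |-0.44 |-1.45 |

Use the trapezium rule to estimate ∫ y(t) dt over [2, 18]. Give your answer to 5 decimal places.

48.40000

h = 2, n = 8.
(h/2)·[y₀ + 2y₁ + 2y₂ + 2y₃ + 2y₄ + 2y₅ + 2y₆ + 2y₇ + y₈] = 1·(48.40) = 48.40000.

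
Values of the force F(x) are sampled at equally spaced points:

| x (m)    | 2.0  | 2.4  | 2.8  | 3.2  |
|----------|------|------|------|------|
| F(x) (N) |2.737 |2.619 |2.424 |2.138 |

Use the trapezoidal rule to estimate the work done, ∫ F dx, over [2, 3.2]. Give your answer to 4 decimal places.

h = 0.4, n = 3.
(h/2)·[y₀ + 2y₁ + 2y₂ + y₃] = 0.2·(14.961) = 2.9922.

2.9922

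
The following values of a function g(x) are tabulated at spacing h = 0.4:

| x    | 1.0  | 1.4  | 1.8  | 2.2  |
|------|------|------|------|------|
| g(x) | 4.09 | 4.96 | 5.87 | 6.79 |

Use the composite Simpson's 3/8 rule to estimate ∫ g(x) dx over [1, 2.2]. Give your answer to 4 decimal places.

6.5055

h = 0.4, n = 3.
(3h/8)·[y₀ + 3y₁ + 3y₂ + y₃] = 0.15·(43.37) = 6.5055.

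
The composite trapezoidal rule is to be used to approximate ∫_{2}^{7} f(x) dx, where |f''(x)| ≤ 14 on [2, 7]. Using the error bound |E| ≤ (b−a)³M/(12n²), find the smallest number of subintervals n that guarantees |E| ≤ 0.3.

23

Need 1750/(12n²) ≤ 0.3.
n² ≥ 1750/(12·0.3) = 486.111 ⇒ n ≥ 22.0479, so the smallest n is 23.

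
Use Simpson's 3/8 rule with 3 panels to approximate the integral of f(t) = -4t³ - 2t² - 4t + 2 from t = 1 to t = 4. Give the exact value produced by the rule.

h = (4 − 1)/3 = 1.
Nodes t₀,…,t₃ = 1, 2, 3, 4.
f(t) = -4t³ - 2t² - 4t + 2: f₀=-8, f₁=-46, f₂=-136, f₃=-302.
(3h/8)·[f₀ + 3f₁ + 3f₂ + f₃] = 0.375·(-856) = -321.

-321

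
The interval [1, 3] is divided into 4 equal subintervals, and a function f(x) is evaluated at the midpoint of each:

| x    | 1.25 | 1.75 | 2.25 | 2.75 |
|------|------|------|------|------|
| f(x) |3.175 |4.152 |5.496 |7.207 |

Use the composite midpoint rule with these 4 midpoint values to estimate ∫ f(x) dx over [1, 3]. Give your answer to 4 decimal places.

h = 0.5, n = 4.
h·[y(m₁) + y(m₂) + y(m₃) + y(m₄)] = 0.5·(20.030) = 10.0150.

10.0150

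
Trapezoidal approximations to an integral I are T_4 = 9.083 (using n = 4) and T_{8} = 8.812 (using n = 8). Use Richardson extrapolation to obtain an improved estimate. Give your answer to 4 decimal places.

R = (4·T_{8} − T_4) / 3 = (4·8.812 − 9.083)/3 = (26.165)/3 = 8.7217.

8.7217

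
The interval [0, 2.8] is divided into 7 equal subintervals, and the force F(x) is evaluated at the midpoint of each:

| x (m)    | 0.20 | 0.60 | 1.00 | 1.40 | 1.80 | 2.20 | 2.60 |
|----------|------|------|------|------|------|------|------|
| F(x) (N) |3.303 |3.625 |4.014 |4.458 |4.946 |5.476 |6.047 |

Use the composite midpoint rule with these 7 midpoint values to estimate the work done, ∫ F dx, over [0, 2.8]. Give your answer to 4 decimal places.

h = 0.4, n = 7.
h·[y(m₁) + y(m₂) + y(m₃) + y(m₄) + y(m₅) + y(m₆) + y(m₇)] = 0.4·(31.869) = 12.7476.

12.7476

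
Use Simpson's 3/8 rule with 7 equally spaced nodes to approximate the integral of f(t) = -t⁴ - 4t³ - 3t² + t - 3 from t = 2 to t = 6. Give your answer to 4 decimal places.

-3033.0370

h = (6 − 2)/6 = 0.666667.
Nodes t₀,…,t₆ = 2, 2.666667, 3.333333, 4, 4.666667, 5.333333, 6.
f(t) = -t⁴ - 4t³ - 3t² + t - 3: f₀=-61, f₁=-148.086420, f₂=-304.604938, f₃=-559, f₄=-944.456790, f₅=-1498.901235, f₆=-2265.
(3h/8)·[f₀ + 3f₁ + 3f₂ + 2f₃ + 3f₄ + 3f₅ + f₆] = 0.25·(-12132.148148) = -3033.0370.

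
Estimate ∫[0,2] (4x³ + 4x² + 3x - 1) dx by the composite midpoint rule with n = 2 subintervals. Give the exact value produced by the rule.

28

h = (2 − 0)/2 = 1.
Midpoints m₁,…,m₂ = 0.5, 1.5.
f(m₁)=2, f(m₂)=26.
h·[f(m₁) + f(m₂)] = 1·(28) = 28.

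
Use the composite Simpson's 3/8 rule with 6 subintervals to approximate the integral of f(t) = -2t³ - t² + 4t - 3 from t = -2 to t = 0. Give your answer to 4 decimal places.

h = (0 − (-2))/6 = 0.333333.
Nodes t₀,…,t₆ = -2, -1.666667, -1.333333, -1, -0.666667, -0.333333, 0.
f(t) = -2t³ - t² + 4t - 3: f₀=1, f₁=-3.185185, f₂=-5.370370, f₃=-6, f₄=-5.518519, f₅=-4.370370, f₆=-3.
(3h/8)·[f₀ + 3f₁ + 3f₂ + 2f₃ + 3f₄ + 3f₅ + f₆] = 0.125·(-69.333333) = -8.6667.

-8.6667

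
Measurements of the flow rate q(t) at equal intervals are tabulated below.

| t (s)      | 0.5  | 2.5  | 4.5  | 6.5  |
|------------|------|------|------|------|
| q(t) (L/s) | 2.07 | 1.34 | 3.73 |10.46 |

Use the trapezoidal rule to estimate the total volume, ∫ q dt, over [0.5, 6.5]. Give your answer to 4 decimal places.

h = 2, n = 3.
(h/2)·[y₀ + 2y₁ + 2y₂ + y₃] = 1·(22.67) = 22.6700.

22.6700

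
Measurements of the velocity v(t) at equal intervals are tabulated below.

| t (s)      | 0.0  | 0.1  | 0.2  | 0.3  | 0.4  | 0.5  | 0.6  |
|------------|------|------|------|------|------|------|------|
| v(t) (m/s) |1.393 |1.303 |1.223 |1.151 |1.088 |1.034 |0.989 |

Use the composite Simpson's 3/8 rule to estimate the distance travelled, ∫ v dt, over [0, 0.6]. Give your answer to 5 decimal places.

0.69855

h = 0.1, n = 6.
(3h/8)·[y₀ + 3y₁ + 3y₂ + 2y₃ + 3y₄ + 3y₅ + y₆] = 0.0375·(18.628) = 0.69855.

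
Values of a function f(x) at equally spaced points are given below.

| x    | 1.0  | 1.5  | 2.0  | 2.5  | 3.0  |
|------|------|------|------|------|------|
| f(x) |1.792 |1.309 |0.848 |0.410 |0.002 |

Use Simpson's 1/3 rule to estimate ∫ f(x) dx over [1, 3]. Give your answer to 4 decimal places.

1.7277

h = 0.5, n = 4.
(h/3)·[y₀ + 4y₁ + 2y₂ + 4y₃ + y₄] = 0.166667·(10.366) = 1.7277.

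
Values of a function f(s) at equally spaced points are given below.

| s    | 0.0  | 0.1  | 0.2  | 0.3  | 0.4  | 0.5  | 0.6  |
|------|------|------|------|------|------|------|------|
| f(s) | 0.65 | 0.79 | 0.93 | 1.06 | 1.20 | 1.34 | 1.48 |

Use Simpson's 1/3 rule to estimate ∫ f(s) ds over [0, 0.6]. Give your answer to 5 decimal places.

0.63833

h = 0.1, n = 6.
(h/3)·[y₀ + 4y₁ + 2y₂ + 4y₃ + 2y₄ + 4y₅ + y₆] = 0.033333·(19.15) = 0.63833.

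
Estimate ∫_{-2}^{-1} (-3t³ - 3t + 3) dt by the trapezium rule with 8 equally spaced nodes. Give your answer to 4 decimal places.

18.7959

h = (-1 − (-2))/7 = 0.142857.
Nodes t₀,…,t₇ = -2, -1.857143, -1.714286, -1.571429, -1.428571, -1.285714, -1.142857, -1.
f(t) = -3t³ - 3t + 3: f₀=33, f₁=27.787172, f₂=23.256560, f₃=19.355685, f₄=16.032070, f₅=13.233236, f₆=10.906706, f₇=9.
(h/2)·[f₀ + 2f₁ + 2f₂ + 2f₃ + 2f₄ + 2f₅ + 2f₆ + f₇] = 0.071429·(263.142857) = 18.7959.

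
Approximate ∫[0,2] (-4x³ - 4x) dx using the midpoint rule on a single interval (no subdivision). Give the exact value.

M = (b−a)·f(1) = 2·(-8) = -16.

-16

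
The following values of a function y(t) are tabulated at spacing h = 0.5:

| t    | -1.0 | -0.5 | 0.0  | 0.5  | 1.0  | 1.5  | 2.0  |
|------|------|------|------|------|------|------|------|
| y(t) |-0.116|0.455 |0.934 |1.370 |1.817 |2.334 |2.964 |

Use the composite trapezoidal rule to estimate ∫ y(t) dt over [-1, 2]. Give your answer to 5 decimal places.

4.16700

h = 0.5, n = 6.
(h/2)·[y₀ + 2y₁ + 2y₂ + 2y₃ + 2y₄ + 2y₅ + y₆] = 0.25·(16.668) = 4.16700.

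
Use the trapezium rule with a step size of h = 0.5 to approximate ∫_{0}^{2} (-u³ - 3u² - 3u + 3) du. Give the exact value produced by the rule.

-12.5

h = (2 − 0)/4 = 0.5.
Nodes u₀,…,u₄ = 0, 0.5, 1, 1.5, 2.
f(u) = -u³ - 3u² - 3u + 3: f₀=3, f₁=0.625, f₂=-4, f₃=-11.625, f₄=-23.
(h/2)·[f₀ + 2f₁ + 2f₂ + 2f₃ + f₄] = 0.25·(-50) = -12.5.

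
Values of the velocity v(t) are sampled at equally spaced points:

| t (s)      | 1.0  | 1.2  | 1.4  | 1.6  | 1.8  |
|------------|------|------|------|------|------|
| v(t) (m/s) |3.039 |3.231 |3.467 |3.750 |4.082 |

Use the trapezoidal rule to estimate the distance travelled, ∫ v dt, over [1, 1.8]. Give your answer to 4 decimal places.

h = 0.2, n = 4.
(h/2)·[y₀ + 2y₁ + 2y₂ + 2y₃ + y₄] = 0.1·(28.017) = 2.8017.

2.8017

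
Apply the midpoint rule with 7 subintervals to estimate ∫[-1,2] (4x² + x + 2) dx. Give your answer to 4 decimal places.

19.3163

h = (2 − (-1))/7 = 0.428571.
Midpoints m₁,…,m₇ = -0.785714, -0.357143, 0.071429, 0.5, 0.928571, 1.357143, 1.785714.
f(m₁)=3.683673, f(m₂)=2.153061, f(m₃)=2.091837, f(m₄)=3.5, f(m₅)=6.377551, f(m₆)=10.724490, f(m₇)=16.540816.
h·[f(m₁) + f(m₂) + f(m₃) + f(m₄) + f(m₅) + f(m₆) + f(m₇)] = 0.428571·(45.071429) = 19.3163.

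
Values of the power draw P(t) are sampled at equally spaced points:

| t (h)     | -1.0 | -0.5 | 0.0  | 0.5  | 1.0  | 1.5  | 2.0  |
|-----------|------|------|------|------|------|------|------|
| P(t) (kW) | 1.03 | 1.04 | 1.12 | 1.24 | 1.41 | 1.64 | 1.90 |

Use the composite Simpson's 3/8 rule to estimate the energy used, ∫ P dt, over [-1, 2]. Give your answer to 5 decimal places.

3.94500

h = 0.5, n = 6.
(3h/8)·[y₀ + 3y₁ + 3y₂ + 2y₃ + 3y₄ + 3y₅ + y₆] = 0.1875·(21.04) = 3.94500.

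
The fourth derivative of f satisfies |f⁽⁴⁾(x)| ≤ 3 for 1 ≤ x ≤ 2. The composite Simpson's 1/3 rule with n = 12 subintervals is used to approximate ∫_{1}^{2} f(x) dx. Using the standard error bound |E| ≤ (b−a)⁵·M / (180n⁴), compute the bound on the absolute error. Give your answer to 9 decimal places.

|E| ≤ (1)⁵·3 / (180·12⁴) = 3/3732480 = 0.000000804.

0.000000804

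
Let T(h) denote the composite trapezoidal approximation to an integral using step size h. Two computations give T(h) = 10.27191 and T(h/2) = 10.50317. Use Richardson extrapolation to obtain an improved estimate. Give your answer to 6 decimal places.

10.580257

R = (4·T(h/2) − T(h)) / 3 = (4·10.50317 − 10.27191)/3 = (31.74077)/3 = 10.580257.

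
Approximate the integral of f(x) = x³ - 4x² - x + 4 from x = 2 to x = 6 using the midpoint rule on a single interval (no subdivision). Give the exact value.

M = (b−a)·f(4) = 4·(0) = 0.

0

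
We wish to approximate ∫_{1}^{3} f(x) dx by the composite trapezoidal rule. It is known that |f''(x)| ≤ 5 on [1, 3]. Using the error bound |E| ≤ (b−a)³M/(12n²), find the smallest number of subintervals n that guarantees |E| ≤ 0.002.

Need 40/(12n²) ≤ 0.002.
n² ≥ 40/(12·0.002) = 1666.67 ⇒ n ≥ 40.8248, so the smallest n is 41.

41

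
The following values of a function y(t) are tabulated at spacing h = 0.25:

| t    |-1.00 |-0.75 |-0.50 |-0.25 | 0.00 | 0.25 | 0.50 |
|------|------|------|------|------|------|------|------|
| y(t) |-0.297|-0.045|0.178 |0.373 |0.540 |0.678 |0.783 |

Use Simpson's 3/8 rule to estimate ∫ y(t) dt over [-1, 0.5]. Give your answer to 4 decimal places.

h = 0.25, n = 6.
(3h/8)·[y₀ + 3y₁ + 3y₂ + 2y₃ + 3y₄ + 3y₅ + y₆] = 0.09375·(5.285) = 0.4955.

0.4955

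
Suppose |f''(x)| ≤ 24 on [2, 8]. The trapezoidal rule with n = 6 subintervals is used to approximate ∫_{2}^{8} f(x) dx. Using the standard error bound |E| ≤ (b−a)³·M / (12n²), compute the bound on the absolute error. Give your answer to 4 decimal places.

|E| ≤ (6)³·24 / (12·6²) = 5184/432 = 12.0000.

12.0000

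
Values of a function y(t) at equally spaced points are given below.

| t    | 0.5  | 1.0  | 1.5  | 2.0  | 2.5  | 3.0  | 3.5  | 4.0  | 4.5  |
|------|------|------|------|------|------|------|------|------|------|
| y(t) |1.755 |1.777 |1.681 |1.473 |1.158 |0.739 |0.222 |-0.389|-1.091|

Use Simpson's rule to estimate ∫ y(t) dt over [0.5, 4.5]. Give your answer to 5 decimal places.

3.53100

h = 0.5, n = 8.
(h/3)·[y₀ + 4y₁ + 2y₂ + 4y₃ + 2y₄ + 4y₅ + 2y₆ + 4y₇ + y₈] = 0.166667·(21.186) = 3.53100.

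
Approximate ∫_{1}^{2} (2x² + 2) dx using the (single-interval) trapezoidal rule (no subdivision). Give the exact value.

T = (b−a)/2 · [f(1) + f(2)] = 0.5·[4 + 10] = 7.

7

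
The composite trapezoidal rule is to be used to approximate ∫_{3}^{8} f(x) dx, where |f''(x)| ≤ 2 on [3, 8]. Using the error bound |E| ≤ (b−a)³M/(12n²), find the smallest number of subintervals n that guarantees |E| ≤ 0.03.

Need 250/(12n²) ≤ 0.03.
n² ≥ 250/(12·0.03) = 694.444 ⇒ n ≥ 26.3523, so the smallest n is 27.

27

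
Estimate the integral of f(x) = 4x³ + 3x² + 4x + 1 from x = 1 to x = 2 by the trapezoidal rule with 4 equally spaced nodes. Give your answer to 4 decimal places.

29.3889

h = (2 − 1)/3 = 0.333333.
Nodes x₀,…,x₃ = 1, 1.333333, 1.666667, 2.
f(x) = 4x³ + 3x² + 4x + 1: f₀=12, f₁=21.148148, f₂=34.518519, f₃=53.
(h/2)·[f₀ + 2f₁ + 2f₂ + f₃] = 0.166667·(176.333333) = 29.3889.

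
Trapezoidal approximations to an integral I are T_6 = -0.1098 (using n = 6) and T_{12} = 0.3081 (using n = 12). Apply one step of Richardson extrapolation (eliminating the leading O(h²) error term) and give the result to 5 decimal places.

R = (4·T_{12} − T_6) / 3 = (4·0.3081 − (-0.1098))/3 = (1.3422)/3 = 0.44740.

0.44740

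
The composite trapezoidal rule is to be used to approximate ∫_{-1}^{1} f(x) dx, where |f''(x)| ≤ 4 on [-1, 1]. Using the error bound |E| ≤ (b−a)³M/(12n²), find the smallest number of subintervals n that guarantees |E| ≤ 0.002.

Need 32/(12n²) ≤ 0.002.
n² ≥ 32/(12·0.002) = 1333.33 ⇒ n ≥ 36.5148, so the smallest n is 37.

37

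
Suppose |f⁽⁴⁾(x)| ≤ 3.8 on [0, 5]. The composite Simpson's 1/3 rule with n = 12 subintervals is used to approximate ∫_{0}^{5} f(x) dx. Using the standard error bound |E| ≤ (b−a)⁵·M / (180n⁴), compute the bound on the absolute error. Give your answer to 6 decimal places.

0.003182

|E| ≤ (5)⁵·3.8 / (180·12⁴) = 11875/3732480 = 0.003182.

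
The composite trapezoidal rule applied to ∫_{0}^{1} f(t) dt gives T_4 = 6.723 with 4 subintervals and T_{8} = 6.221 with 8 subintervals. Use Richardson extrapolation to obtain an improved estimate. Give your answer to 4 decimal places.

R = (4·T_{8} − T_4) / 3 = (4·6.221 − 6.723)/3 = (18.161)/3 = 6.0537.

6.0537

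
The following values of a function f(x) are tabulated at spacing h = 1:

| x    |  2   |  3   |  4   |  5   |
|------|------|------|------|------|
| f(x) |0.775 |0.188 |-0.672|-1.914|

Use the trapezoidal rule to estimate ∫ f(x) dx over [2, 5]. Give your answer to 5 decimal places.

-1.05350

h = 1, n = 3.
(h/2)·[y₀ + 2y₁ + 2y₂ + y₃] = 0.5·(-2.107) = -1.05350.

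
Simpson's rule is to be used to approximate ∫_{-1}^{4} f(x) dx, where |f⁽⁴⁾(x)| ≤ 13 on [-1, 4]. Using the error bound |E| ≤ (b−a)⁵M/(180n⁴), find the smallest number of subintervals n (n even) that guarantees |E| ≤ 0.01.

14

Need 40625/(180n⁴) ≤ 0.01.
n⁴ ≥ 40625/(180·0.01) = 22569.4 ⇒ n ≥ 12.2569, so the smallest even n is 14. (n must be even for Simpson's rule.)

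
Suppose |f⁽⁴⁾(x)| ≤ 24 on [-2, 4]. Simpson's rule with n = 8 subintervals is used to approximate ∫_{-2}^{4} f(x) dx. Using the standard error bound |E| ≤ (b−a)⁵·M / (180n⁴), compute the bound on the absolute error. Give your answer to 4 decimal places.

|E| ≤ (6)⁵·24 / (180·8⁴) = 186624/737280 = 0.2531.

0.2531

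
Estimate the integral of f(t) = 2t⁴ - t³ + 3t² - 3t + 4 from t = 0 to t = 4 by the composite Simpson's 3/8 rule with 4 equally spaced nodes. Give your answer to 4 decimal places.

409.1852

h = (4 − 0)/3 = 1.333333.
Nodes t₀,…,t₃ = 0, 1.333333, 2.666667, 4.
f(t) = 2t⁴ - t³ + 3t² - 3t + 4: f₀=4, f₁=9.283951, f₂=99.506173, f₃=488.
(3h/8)·[f₀ + 3f₁ + 3f₂ + f₃] = 0.5·(818.370370) = 409.1852.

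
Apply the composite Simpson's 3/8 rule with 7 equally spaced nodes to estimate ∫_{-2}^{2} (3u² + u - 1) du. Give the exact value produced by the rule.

h = (2 − (-2))/6 = 0.666667.
Nodes u₀,…,u₆ = -2, -1.333333, -0.666667, 0, 0.666667, 1.333333, 2.
f(u) = 3u² + u - 1: f₀=9, f₁=3, f₂=-0.333333, f₃=-1, f₄=1, f₅=5.666667, f₆=13.
(3h/8)·[f₀ + 3f₁ + 3f₂ + 2f₃ + 3f₄ + 3f₅ + f₆] = 0.25·(48) = 12.

12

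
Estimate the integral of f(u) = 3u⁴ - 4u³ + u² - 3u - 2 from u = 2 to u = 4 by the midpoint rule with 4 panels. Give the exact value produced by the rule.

h = (4 − 2)/4 = 0.5.
Midpoints m₁,…,m₄ = 2.25, 2.75, 3.25, 3.75.
f(m₁)=27.63671875, f(m₂)=85.69921875, f(m₃)=196.19921875, f(m₄)=383.13671875.
h·[f(m₁) + f(m₂) + f(m₃) + f(m₄)] = 0.5·(692.671875) = 346.3359375.

346.3359375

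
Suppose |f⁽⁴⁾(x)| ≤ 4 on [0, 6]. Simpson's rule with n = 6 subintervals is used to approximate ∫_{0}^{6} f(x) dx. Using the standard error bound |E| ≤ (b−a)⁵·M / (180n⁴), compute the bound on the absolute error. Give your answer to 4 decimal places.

0.1333

|E| ≤ (6)⁵·4 / (180·6⁴) = 31104/233280 = 0.1333.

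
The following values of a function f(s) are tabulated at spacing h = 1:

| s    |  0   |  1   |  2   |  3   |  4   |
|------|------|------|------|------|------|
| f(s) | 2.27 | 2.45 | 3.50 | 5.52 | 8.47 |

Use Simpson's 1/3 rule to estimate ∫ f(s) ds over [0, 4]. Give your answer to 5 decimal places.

h = 1, n = 4.
(h/3)·[y₀ + 4y₁ + 2y₂ + 4y₃ + y₄] = 0.333333·(49.62) = 16.54000.

16.54000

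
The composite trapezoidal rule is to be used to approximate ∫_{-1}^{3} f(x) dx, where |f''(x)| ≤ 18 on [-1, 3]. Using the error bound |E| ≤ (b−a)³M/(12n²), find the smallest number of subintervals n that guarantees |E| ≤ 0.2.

22

Need 1152/(12n²) ≤ 0.2.
n² ≥ 1152/(12·0.2) = 480 ⇒ n ≥ 21.9089, so the smallest n is 22.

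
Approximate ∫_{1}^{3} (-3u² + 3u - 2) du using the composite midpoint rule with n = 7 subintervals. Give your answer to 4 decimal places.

h = (3 − 1)/7 = 0.285714.
Midpoints m₁,…,m₇ = 1.142857, 1.428571, 1.714286, 2, 2.285714, 2.571429, 2.857143.
f(m₁)=-2.489796, f(m₂)=-3.836735, f(m₃)=-5.673469, f(m₄)=-8, f(m₅)=-10.816327, f(m₆)=-14.122449, f(m₇)=-17.918367.
h·[f(m₁) + f(m₂) + f(m₃) + f(m₄) + f(m₅) + f(m₆) + f(m₇)] = 0.285714·(-62.857143) = -17.9592.

-17.9592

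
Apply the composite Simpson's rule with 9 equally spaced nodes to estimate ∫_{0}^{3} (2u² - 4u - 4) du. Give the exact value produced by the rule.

-12

h = (3 − 0)/8 = 0.375.
Nodes u₀,…,u₈ = 0, 0.375, 0.75, 1.125, 1.5, 1.875, 2.25, 2.625, 3.
f(u) = 2u² - 4u - 4: f₀=-4, f₁=-5.21875, f₂=-5.875, f₃=-5.96875, f₄=-5.5, f₅=-4.46875, f₆=-2.875, f₇=-0.71875, f₈=2.
(h/3)·[f₀ + 4f₁ + 2f₂ + 4f₃ + 2f₄ + 4f₅ + 2f₆ + 4f₇ + f₈] = 0.125·(-96) = -12.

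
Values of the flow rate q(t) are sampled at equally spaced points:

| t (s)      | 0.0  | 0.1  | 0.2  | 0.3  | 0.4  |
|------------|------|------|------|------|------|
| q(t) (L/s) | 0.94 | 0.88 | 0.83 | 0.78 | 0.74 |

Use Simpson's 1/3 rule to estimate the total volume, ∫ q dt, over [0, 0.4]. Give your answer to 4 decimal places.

0.3327

h = 0.1, n = 4.
(h/3)·[y₀ + 4y₁ + 2y₂ + 4y₃ + y₄] = 0.033333·(9.98) = 0.3327.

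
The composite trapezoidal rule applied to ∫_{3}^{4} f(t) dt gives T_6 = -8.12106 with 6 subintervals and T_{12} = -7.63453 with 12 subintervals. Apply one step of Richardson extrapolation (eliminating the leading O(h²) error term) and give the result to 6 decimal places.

R = (4·T_{12} − T_6) / 3 = (4·(-7.63453) − (-8.12106))/3 = (-22.41706)/3 = -7.472353.

-7.472353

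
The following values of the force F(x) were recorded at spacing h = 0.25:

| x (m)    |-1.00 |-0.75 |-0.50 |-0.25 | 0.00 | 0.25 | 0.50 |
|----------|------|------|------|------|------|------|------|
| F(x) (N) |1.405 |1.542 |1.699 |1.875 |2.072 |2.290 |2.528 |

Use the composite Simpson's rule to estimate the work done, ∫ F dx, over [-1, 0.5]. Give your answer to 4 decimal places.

h = 0.25, n = 6.
(h/3)·[y₀ + 4y₁ + 2y₂ + 4y₃ + 2y₄ + 4y₅ + y₆] = 0.083333·(34.303) = 2.8586.

2.8586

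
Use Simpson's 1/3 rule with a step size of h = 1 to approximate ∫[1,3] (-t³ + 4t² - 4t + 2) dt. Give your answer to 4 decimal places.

2.6667

h = (3 − 1)/2 = 1.
Nodes t₀,…,t₂ = 1, 2, 3.
f(t) = -t³ + 4t² - 4t + 2: f₀=1, f₁=2, f₂=-1.
(h/3)·[f₀ + 4f₁ + f₂] = 0.333333·(8) = 2.6667.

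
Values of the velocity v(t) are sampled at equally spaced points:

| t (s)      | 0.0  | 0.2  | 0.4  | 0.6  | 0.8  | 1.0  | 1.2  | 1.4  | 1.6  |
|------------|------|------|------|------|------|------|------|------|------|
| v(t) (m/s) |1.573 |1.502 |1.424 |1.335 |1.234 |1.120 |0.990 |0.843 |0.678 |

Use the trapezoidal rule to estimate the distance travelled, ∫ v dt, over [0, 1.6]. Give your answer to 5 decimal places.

h = 0.2, n = 8.
(h/2)·[y₀ + 2y₁ + 2y₂ + 2y₃ + 2y₄ + 2y₅ + 2y₆ + 2y₇ + y₈] = 0.1·(19.147) = 1.91470.

1.91470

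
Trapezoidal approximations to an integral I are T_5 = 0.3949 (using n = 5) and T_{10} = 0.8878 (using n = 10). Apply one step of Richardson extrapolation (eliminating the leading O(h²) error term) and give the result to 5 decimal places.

R = (4·T_{10} − T_5) / 3 = (4·0.8878 − 0.3949)/3 = (3.1563)/3 = 1.05210.

1.05210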